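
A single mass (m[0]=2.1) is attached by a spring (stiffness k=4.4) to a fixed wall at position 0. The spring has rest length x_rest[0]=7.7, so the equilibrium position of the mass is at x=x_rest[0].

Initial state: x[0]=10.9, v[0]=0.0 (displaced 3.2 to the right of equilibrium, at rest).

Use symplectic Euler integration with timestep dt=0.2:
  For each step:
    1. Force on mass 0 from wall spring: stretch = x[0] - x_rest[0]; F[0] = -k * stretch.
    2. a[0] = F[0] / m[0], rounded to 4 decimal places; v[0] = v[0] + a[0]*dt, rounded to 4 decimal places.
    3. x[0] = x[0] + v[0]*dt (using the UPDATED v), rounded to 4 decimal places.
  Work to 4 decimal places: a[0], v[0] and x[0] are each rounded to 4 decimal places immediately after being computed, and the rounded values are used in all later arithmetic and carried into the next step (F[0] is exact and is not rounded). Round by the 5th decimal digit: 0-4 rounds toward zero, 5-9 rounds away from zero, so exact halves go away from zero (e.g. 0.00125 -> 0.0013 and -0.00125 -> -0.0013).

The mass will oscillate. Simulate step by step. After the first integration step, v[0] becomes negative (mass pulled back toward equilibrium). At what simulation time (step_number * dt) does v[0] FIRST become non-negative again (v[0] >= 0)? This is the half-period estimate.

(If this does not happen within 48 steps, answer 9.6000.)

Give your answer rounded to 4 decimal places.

Answer: 2.2000

Derivation:
Step 0: x=[10.9000] v=[0.0000]
Step 1: x=[10.6318] v=[-1.3410]
Step 2: x=[10.1179] v=[-2.5696]
Step 3: x=[9.4013] v=[-3.5828]
Step 4: x=[8.5422] v=[-4.2957]
Step 5: x=[7.6125] v=[-4.6486]
Step 6: x=[6.6901] v=[-4.6119]
Step 7: x=[5.8524] v=[-4.1887]
Step 8: x=[5.1695] v=[-3.4145]
Step 9: x=[4.6987] v=[-2.3541]
Step 10: x=[4.4794] v=[-1.0964]
Step 11: x=[4.5300] v=[0.2532]
First v>=0 after going negative at step 11, time=2.2000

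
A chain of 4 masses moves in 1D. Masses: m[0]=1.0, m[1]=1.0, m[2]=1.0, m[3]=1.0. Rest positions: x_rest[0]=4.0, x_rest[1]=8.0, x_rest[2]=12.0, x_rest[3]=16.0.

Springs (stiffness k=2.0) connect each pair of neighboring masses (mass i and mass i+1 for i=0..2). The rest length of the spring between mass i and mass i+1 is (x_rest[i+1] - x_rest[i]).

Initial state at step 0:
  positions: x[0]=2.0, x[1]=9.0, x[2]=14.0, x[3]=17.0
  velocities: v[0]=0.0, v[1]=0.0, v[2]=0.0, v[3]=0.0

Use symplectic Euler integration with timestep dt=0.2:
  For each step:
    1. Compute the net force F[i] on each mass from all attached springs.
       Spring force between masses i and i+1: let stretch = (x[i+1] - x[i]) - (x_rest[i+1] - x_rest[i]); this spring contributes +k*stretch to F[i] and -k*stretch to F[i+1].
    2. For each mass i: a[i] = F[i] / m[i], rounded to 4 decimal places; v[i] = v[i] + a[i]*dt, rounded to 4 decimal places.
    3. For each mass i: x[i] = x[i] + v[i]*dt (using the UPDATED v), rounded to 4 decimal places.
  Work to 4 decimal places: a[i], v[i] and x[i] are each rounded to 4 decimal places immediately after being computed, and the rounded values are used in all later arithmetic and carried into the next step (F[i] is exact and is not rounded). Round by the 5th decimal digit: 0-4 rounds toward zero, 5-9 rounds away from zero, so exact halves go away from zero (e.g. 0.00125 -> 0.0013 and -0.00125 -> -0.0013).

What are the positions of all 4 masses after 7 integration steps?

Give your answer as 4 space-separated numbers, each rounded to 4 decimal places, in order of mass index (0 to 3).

Step 0: x=[2.0000 9.0000 14.0000 17.0000] v=[0.0000 0.0000 0.0000 0.0000]
Step 1: x=[2.2400 8.8400 13.8400 17.0800] v=[1.2000 -0.8000 -0.8000 0.4000]
Step 2: x=[2.6880 8.5520 13.5392 17.2208] v=[2.2400 -1.4400 -1.5040 0.7040]
Step 3: x=[3.2851 8.1939 13.1340 17.3871] v=[2.9856 -1.7907 -2.0262 0.8314]
Step 4: x=[3.9549 7.8383 12.6738 17.5331] v=[3.3491 -1.7782 -2.3010 0.7302]
Step 5: x=[4.6154 7.5588 12.2155 17.6104] v=[3.3025 -1.3974 -2.2915 0.3865]
Step 6: x=[5.1914 7.4164 11.8163 17.5761] v=[2.8799 -0.7121 -1.9962 -0.1715]
Step 7: x=[5.6254 7.4480 11.5259 17.4010] v=[2.1699 0.1579 -1.4522 -0.8754]

Answer: 5.6254 7.4480 11.5259 17.4010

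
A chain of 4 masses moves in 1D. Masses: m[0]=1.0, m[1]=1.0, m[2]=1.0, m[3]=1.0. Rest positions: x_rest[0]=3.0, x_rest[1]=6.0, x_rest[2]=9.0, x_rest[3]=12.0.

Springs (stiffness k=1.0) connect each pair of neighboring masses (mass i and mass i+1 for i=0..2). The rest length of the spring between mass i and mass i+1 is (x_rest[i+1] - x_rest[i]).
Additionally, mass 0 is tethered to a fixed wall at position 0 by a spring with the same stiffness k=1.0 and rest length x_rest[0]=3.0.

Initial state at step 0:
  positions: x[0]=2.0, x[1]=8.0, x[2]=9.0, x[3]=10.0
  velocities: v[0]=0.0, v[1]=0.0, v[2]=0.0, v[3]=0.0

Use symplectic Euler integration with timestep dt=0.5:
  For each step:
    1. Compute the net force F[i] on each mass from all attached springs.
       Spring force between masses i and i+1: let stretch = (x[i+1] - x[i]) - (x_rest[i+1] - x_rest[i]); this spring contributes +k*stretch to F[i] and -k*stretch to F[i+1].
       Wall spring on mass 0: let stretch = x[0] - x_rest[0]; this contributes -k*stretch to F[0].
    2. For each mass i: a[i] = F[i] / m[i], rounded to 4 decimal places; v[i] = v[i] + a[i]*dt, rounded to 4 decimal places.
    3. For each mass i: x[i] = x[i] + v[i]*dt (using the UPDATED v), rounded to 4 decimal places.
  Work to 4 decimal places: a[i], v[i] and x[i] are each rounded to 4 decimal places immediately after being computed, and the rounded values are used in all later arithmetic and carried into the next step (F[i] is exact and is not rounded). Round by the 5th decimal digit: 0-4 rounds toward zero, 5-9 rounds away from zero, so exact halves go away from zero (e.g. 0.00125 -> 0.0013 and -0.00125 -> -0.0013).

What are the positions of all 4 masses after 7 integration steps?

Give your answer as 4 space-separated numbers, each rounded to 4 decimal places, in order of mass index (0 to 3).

Answer: 0.5309 6.0224 9.6198 12.0225

Derivation:
Step 0: x=[2.0000 8.0000 9.0000 10.0000] v=[0.0000 0.0000 0.0000 0.0000]
Step 1: x=[3.0000 6.7500 9.0000 10.5000] v=[2.0000 -2.5000 0.0000 1.0000]
Step 2: x=[4.1875 5.1250 8.8125 11.3750] v=[2.3750 -3.2500 -0.3750 1.7500]
Step 3: x=[4.5625 4.1875 8.3438 12.3594] v=[0.7500 -1.8750 -0.9375 1.9688]
Step 4: x=[3.7031 4.3829 7.8399 13.0899] v=[-1.7188 0.3907 -1.0079 1.4610]
Step 5: x=[2.0879 5.2726 7.7842 13.2579] v=[-3.2305 1.7793 -0.1114 0.3360]
Step 6: x=[0.7469 5.9940 8.4691 12.8075] v=[-2.6821 1.4428 1.3697 -0.9009]
Step 7: x=[0.5309 6.0224 9.6198 12.0225] v=[-0.4320 0.0568 2.3014 -1.5701]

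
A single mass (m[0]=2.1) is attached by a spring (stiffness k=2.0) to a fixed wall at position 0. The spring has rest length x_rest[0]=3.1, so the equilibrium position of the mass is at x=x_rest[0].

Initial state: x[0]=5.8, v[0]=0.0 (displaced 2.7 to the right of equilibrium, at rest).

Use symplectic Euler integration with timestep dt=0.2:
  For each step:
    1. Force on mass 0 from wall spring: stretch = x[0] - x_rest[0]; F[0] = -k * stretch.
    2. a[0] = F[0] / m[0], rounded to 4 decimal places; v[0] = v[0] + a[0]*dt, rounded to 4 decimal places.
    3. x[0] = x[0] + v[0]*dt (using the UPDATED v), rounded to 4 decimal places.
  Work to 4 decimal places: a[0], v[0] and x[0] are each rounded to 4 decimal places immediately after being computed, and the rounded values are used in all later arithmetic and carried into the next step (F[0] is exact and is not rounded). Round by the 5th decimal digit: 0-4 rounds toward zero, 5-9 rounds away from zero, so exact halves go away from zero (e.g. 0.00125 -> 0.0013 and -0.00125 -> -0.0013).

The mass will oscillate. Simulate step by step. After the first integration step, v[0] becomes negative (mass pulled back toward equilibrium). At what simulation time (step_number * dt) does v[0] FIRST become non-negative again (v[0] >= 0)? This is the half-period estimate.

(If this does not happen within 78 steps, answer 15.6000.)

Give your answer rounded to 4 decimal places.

Answer: 3.4000

Derivation:
Step 0: x=[5.8000] v=[0.0000]
Step 1: x=[5.6971] v=[-0.5143]
Step 2: x=[5.4953] v=[-1.0090]
Step 3: x=[5.2023] v=[-1.4652]
Step 4: x=[4.8292] v=[-1.8656]
Step 5: x=[4.3902] v=[-2.1950]
Step 6: x=[3.9020] v=[-2.4408]
Step 7: x=[3.3833] v=[-2.5936]
Step 8: x=[2.8538] v=[-2.6476]
Step 9: x=[2.3337] v=[-2.6007]
Step 10: x=[1.8428] v=[-2.4547]
Step 11: x=[1.3998] v=[-2.2152]
Step 12: x=[1.0215] v=[-1.8914]
Step 13: x=[0.7224] v=[-1.4955]
Step 14: x=[0.5139] v=[-1.0426]
Step 15: x=[0.4039] v=[-0.5500]
Step 16: x=[0.3966] v=[-0.0365]
Step 17: x=[0.4923] v=[0.4784]
First v>=0 after going negative at step 17, time=3.4000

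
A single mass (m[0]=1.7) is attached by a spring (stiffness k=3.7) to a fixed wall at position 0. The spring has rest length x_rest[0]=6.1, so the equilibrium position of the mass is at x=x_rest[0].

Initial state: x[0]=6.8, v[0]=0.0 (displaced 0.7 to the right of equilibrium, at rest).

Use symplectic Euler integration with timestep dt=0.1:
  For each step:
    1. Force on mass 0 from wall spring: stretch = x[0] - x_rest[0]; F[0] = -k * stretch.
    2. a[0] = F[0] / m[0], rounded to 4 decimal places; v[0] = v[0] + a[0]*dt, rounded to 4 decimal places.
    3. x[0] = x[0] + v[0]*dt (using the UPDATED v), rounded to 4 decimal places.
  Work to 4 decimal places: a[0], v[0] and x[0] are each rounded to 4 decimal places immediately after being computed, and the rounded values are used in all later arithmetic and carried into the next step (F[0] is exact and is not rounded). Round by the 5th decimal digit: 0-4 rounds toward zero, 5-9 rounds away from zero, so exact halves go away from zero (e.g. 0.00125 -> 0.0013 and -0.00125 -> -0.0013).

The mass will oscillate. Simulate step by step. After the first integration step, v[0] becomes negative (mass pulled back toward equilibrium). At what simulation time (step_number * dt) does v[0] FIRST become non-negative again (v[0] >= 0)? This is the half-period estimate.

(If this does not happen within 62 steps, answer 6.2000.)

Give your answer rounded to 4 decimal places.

Answer: 2.2000

Derivation:
Step 0: x=[6.8000] v=[0.0000]
Step 1: x=[6.7848] v=[-0.1524]
Step 2: x=[6.7547] v=[-0.3014]
Step 3: x=[6.7103] v=[-0.4439]
Step 4: x=[6.6526] v=[-0.5767]
Step 5: x=[6.5829] v=[-0.6970]
Step 6: x=[6.5027] v=[-0.8021]
Step 7: x=[6.4137] v=[-0.8898]
Step 8: x=[6.3179] v=[-0.9581]
Step 9: x=[6.2174] v=[-1.0055]
Step 10: x=[6.1143] v=[-1.0311]
Step 11: x=[6.0109] v=[-1.0342]
Step 12: x=[5.9094] v=[-1.0148]
Step 13: x=[5.8121] v=[-0.9733]
Step 14: x=[5.7210] v=[-0.9106]
Step 15: x=[5.6382] v=[-0.8281]
Step 16: x=[5.5654] v=[-0.7276]
Step 17: x=[5.5043] v=[-0.6113]
Step 18: x=[5.4561] v=[-0.4817]
Step 19: x=[5.4219] v=[-0.3416]
Step 20: x=[5.4025] v=[-0.1940]
Step 21: x=[5.3983] v=[-0.0422]
Step 22: x=[5.4094] v=[0.1105]
First v>=0 after going negative at step 22, time=2.2000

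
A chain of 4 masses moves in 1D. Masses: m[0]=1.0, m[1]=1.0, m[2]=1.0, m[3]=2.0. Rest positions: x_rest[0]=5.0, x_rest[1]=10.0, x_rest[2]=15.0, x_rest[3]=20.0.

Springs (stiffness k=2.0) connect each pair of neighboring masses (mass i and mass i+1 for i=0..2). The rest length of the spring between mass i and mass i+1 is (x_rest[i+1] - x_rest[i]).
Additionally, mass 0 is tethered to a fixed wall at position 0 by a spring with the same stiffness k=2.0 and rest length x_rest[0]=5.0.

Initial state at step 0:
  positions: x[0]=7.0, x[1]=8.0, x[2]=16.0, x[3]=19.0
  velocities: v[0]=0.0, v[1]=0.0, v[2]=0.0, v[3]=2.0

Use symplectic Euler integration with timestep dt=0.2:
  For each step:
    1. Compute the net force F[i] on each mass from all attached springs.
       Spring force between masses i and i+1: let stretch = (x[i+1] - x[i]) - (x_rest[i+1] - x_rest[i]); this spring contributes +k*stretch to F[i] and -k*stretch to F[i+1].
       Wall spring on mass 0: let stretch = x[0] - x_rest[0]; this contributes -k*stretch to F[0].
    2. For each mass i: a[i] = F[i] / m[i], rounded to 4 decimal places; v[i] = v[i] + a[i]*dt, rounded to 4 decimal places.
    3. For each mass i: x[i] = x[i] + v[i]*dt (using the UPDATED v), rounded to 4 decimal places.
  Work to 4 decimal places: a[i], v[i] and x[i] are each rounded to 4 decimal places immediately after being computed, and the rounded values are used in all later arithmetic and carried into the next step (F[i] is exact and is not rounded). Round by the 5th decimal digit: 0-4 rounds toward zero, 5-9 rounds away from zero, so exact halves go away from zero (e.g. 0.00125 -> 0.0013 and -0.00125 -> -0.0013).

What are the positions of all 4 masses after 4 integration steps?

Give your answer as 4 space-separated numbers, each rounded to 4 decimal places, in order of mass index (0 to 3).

Step 0: x=[7.0000 8.0000 16.0000 19.0000] v=[0.0000 0.0000 0.0000 2.0000]
Step 1: x=[6.5200 8.5600 15.6000 19.4800] v=[-2.4000 2.8000 -2.0000 2.4000]
Step 2: x=[5.6816 9.5200 14.9472 20.0048] v=[-4.1920 4.8000 -3.2640 2.6240]
Step 3: x=[4.6957 10.6071 14.2648 20.5273] v=[-4.9293 5.4355 -3.4118 2.6125]
Step 4: x=[3.8071 11.5139 13.7908 20.9993] v=[-4.4430 4.5340 -2.3699 2.3600]

Answer: 3.8071 11.5139 13.7908 20.9993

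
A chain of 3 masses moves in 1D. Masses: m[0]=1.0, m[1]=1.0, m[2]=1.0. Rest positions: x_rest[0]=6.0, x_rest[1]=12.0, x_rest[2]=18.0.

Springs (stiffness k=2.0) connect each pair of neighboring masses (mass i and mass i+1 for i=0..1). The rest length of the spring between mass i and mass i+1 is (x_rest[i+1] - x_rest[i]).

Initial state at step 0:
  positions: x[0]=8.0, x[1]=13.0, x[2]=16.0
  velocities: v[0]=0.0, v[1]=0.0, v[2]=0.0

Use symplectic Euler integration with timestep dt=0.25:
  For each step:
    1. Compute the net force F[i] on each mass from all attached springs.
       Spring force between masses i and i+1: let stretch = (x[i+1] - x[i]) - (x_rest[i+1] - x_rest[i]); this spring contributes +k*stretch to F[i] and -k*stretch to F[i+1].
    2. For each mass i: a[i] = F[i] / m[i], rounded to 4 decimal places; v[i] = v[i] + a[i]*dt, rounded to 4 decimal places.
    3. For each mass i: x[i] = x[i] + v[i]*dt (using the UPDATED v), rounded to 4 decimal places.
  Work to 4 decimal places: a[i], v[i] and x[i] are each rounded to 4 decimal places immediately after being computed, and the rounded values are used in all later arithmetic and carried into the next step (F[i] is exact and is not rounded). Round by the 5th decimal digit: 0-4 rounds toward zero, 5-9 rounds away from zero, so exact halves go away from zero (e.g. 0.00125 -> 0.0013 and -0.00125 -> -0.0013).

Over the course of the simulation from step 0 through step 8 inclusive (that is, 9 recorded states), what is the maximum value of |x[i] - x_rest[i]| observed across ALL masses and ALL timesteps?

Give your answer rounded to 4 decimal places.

Answer: 2.1596

Derivation:
Step 0: x=[8.0000 13.0000 16.0000] v=[0.0000 0.0000 0.0000]
Step 1: x=[7.8750 12.7500 16.3750] v=[-0.5000 -1.0000 1.5000]
Step 2: x=[7.6094 12.3438 17.0469] v=[-1.0625 -1.6250 2.6875]
Step 3: x=[7.1856 11.9336 17.8809] v=[-1.6953 -1.6407 3.3360]
Step 4: x=[6.6053 11.6733 18.7215] v=[-2.3213 -1.0411 3.3624]
Step 5: x=[5.9085 11.6606 19.4311] v=[-2.7873 -0.0510 2.8383]
Step 6: x=[5.1807 11.9002 19.9194] v=[-2.9113 0.9582 1.9531]
Step 7: x=[4.5428 12.3022 20.1553] v=[-2.5516 1.6081 0.9435]
Step 8: x=[4.1248 12.7160 20.1596] v=[-1.6719 1.6550 0.0170]
Max displacement = 2.1596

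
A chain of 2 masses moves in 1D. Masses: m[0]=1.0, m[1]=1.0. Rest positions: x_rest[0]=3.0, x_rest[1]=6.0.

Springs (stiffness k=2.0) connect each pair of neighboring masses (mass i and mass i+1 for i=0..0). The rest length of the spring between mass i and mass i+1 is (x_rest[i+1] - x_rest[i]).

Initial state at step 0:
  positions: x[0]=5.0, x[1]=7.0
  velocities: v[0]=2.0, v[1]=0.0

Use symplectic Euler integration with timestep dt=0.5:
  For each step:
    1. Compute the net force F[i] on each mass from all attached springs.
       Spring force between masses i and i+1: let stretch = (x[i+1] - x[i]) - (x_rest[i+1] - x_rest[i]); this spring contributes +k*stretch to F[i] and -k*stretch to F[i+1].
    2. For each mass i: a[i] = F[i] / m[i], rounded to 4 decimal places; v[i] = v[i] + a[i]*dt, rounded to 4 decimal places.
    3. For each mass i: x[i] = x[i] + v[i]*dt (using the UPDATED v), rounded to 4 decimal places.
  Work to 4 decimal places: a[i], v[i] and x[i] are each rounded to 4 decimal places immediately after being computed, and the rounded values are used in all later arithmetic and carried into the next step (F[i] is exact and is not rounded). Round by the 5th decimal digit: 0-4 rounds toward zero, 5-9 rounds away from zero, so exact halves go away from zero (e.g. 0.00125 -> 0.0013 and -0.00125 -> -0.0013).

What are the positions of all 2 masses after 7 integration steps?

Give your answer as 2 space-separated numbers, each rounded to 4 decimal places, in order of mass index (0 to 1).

Answer: 8.5000 10.5000

Derivation:
Step 0: x=[5.0000 7.0000] v=[2.0000 0.0000]
Step 1: x=[5.5000 7.5000] v=[1.0000 1.0000]
Step 2: x=[5.5000 8.5000] v=[0.0000 2.0000]
Step 3: x=[5.5000 9.5000] v=[0.0000 2.0000]
Step 4: x=[6.0000 10.0000] v=[1.0000 1.0000]
Step 5: x=[7.0000 10.0000] v=[2.0000 0.0000]
Step 6: x=[8.0000 10.0000] v=[2.0000 0.0000]
Step 7: x=[8.5000 10.5000] v=[1.0000 1.0000]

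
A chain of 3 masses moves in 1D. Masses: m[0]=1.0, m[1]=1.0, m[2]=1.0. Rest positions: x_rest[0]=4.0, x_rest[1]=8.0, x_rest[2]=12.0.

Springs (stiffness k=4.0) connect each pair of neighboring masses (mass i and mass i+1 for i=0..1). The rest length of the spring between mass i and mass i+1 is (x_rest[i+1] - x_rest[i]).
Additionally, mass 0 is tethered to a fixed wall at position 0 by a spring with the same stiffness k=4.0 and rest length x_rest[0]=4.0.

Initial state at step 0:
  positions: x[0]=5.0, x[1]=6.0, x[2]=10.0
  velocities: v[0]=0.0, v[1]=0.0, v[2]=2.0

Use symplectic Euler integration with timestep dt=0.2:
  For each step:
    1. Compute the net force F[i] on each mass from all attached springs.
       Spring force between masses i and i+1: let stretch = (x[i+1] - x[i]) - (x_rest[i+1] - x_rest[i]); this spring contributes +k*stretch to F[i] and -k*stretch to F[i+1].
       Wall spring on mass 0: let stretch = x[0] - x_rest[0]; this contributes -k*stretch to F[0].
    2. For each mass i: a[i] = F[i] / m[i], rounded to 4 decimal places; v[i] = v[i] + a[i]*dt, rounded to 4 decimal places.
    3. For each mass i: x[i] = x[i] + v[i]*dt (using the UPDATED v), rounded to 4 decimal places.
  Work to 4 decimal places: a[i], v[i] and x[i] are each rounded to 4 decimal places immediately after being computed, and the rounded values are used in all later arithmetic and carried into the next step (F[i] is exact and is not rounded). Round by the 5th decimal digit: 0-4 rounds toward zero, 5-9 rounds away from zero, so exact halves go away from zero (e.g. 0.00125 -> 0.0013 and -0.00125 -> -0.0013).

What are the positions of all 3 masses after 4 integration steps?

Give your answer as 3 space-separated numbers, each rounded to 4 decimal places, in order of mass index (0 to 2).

Answer: 2.0240 8.3312 11.8847

Derivation:
Step 0: x=[5.0000 6.0000 10.0000] v=[0.0000 0.0000 2.0000]
Step 1: x=[4.3600 6.4800 10.4000] v=[-3.2000 2.4000 2.0000]
Step 2: x=[3.3616 7.2480 10.8128] v=[-4.9920 3.8400 2.0640]
Step 3: x=[2.4472 7.9645 11.2952] v=[-4.5722 3.5827 2.4122]
Step 4: x=[2.0240 8.3312 11.8847] v=[-2.1161 1.8334 2.9476]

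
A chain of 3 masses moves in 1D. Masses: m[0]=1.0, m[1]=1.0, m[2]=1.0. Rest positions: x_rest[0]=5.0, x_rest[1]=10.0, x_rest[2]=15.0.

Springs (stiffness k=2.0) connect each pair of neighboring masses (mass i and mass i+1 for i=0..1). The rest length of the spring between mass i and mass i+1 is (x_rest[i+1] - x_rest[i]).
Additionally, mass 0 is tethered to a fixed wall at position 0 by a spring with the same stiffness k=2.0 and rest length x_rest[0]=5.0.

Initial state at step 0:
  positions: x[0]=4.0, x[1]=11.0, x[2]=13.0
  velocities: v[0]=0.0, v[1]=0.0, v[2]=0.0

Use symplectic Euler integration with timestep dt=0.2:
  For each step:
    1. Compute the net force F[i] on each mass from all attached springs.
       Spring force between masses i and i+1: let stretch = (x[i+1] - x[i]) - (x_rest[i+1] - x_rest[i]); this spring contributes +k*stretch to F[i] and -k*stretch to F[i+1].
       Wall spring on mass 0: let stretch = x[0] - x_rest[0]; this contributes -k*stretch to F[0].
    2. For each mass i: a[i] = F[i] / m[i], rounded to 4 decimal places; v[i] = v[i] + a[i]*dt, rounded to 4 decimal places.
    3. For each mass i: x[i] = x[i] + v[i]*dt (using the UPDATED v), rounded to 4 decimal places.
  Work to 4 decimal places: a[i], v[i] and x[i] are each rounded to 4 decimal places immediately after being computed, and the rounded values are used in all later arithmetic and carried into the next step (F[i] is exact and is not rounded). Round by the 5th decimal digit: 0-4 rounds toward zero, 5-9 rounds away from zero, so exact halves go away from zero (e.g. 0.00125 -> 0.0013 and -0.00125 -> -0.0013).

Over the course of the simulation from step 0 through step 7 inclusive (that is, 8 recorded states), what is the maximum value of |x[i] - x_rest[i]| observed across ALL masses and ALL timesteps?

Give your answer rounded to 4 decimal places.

Answer: 2.1419

Derivation:
Step 0: x=[4.0000 11.0000 13.0000] v=[0.0000 0.0000 0.0000]
Step 1: x=[4.2400 10.6000 13.2400] v=[1.2000 -2.0000 1.2000]
Step 2: x=[4.6496 9.9024 13.6688] v=[2.0480 -3.4880 2.1440]
Step 3: x=[5.1075 9.0859 14.1963] v=[2.2893 -4.0826 2.6374]
Step 4: x=[5.4750 8.3599 14.7149] v=[1.8377 -3.6298 2.5932]
Step 5: x=[5.6353 7.9115 15.1251] v=[0.8017 -2.2418 2.0512]
Step 6: x=[5.5269 7.8581 15.3583] v=[-0.5419 -0.2668 1.1658]
Step 7: x=[5.1629 8.2183 15.3914] v=[-1.8202 1.8008 0.1657]
Max displacement = 2.1419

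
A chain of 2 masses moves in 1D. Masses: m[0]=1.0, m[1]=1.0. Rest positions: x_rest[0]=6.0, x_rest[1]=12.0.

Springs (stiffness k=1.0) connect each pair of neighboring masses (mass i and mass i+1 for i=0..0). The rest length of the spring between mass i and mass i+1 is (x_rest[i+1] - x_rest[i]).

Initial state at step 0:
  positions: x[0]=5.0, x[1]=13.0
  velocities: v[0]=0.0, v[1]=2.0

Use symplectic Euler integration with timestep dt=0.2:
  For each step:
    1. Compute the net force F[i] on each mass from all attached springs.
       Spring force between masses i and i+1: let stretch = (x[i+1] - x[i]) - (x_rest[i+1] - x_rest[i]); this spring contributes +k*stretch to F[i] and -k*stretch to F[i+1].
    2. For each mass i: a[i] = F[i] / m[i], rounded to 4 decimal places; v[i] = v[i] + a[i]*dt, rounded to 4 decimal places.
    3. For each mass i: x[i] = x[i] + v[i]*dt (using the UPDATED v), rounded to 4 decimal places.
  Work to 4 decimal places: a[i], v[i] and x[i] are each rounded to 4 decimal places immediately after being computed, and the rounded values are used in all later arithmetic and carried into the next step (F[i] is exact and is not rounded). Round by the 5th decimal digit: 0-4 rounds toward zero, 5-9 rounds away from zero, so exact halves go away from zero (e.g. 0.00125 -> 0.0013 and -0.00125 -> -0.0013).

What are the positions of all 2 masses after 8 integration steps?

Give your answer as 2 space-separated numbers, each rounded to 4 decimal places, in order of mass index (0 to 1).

Answer: 7.8066 13.3934

Derivation:
Step 0: x=[5.0000 13.0000] v=[0.0000 2.0000]
Step 1: x=[5.0800 13.3200] v=[0.4000 1.6000]
Step 2: x=[5.2496 13.5504] v=[0.8480 1.1520]
Step 3: x=[5.5112 13.6888] v=[1.3082 0.6918]
Step 4: x=[5.8599 13.7401] v=[1.7437 0.2563]
Step 5: x=[6.2838 13.7162] v=[2.1197 -0.1197]
Step 6: x=[6.7650 13.6350] v=[2.4062 -0.4062]
Step 7: x=[7.2810 13.5190] v=[2.5802 -0.5802]
Step 8: x=[7.8066 13.3934] v=[2.6278 -0.6278]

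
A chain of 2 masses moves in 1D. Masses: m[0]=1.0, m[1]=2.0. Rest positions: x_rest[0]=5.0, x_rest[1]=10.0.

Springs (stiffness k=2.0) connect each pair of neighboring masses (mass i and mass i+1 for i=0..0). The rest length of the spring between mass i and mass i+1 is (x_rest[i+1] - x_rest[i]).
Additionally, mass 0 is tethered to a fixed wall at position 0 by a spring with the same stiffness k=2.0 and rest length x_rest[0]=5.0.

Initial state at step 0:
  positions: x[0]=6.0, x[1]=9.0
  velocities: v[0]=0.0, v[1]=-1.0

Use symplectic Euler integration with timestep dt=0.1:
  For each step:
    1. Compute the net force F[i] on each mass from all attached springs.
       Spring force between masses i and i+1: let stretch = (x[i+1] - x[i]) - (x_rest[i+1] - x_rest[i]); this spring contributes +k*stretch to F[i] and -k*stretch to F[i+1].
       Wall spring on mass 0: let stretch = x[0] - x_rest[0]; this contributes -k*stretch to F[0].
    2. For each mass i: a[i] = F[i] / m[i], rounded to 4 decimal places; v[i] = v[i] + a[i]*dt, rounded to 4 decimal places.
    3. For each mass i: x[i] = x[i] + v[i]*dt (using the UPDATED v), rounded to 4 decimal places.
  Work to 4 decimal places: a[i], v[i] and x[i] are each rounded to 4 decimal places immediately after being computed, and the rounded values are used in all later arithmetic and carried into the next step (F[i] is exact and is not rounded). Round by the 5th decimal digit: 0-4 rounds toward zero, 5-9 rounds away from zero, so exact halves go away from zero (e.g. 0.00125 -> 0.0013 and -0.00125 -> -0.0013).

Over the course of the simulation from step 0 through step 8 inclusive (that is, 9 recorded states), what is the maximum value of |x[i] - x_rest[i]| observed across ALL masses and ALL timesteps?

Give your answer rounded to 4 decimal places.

Step 0: x=[6.0000 9.0000] v=[0.0000 -1.0000]
Step 1: x=[5.9400 8.9200] v=[-0.6000 -0.8000]
Step 2: x=[5.8208 8.8602] v=[-1.1920 -0.5980]
Step 3: x=[5.6460 8.8200] v=[-1.7483 -0.4019]
Step 4: x=[5.4217 8.7981] v=[-2.2427 -0.2193]
Step 5: x=[5.1565 8.7924] v=[-2.6518 -0.0569]
Step 6: x=[4.8609 8.8004] v=[-2.9559 0.0795]
Step 7: x=[4.5469 8.8190] v=[-3.1402 0.1856]
Step 8: x=[4.2274 8.8448] v=[-3.1952 0.2584]
Max displacement = 1.2076

Answer: 1.2076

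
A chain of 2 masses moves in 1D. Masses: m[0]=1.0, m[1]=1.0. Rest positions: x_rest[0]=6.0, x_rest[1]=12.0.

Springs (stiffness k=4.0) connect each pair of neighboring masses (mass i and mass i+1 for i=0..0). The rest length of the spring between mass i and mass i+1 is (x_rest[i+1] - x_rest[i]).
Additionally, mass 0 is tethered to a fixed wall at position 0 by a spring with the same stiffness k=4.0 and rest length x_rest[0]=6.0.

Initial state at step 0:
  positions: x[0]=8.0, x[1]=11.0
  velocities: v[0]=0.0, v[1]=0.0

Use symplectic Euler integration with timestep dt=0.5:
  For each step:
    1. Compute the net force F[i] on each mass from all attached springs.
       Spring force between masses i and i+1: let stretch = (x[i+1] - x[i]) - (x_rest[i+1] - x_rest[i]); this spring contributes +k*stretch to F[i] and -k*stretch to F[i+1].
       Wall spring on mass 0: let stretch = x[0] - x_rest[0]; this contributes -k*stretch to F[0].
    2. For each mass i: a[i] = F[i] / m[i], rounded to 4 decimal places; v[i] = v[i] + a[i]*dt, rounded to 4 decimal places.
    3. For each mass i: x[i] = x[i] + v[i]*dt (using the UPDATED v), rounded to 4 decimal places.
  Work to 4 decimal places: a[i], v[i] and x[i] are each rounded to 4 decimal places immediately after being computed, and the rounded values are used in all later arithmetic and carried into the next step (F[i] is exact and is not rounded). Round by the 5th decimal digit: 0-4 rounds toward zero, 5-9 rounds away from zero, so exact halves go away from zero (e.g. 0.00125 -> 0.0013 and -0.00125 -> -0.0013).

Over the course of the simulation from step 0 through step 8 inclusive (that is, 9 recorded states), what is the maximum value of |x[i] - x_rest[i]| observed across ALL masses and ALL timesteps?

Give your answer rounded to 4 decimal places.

Answer: 3.0000

Derivation:
Step 0: x=[8.0000 11.0000] v=[0.0000 0.0000]
Step 1: x=[3.0000 14.0000] v=[-10.0000 6.0000]
Step 2: x=[6.0000 12.0000] v=[6.0000 -4.0000]
Step 3: x=[9.0000 10.0000] v=[6.0000 -4.0000]
Step 4: x=[4.0000 13.0000] v=[-10.0000 6.0000]
Step 5: x=[4.0000 13.0000] v=[0.0000 0.0000]
Step 6: x=[9.0000 10.0000] v=[10.0000 -6.0000]
Step 7: x=[6.0000 12.0000] v=[-6.0000 4.0000]
Step 8: x=[3.0000 14.0000] v=[-6.0000 4.0000]
Max displacement = 3.0000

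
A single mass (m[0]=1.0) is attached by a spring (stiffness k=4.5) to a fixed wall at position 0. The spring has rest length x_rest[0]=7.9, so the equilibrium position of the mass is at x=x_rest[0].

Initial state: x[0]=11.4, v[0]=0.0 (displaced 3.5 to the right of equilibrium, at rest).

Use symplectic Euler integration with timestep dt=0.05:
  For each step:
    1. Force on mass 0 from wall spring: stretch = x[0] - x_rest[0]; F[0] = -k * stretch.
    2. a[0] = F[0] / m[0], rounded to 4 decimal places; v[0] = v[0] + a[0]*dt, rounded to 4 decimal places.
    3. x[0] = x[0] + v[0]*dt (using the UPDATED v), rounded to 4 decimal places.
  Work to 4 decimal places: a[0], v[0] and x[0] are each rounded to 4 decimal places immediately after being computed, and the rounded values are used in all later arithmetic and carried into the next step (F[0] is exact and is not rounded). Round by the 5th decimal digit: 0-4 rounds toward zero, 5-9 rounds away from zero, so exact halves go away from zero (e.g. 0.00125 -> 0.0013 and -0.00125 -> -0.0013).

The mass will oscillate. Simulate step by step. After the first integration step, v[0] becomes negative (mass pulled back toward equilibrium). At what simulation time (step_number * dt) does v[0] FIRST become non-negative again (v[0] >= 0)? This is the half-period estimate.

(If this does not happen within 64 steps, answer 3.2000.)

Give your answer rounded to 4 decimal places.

Step 0: x=[11.4000] v=[0.0000]
Step 1: x=[11.3606] v=[-0.7875]
Step 2: x=[11.2823] v=[-1.5661]
Step 3: x=[11.1659] v=[-2.3271]
Step 4: x=[11.0128] v=[-3.0619]
Step 5: x=[10.8247] v=[-3.7623]
Step 6: x=[10.6037] v=[-4.4204]
Step 7: x=[10.3523] v=[-5.0287]
Step 8: x=[10.0733] v=[-5.5805]
Step 9: x=[9.7698] v=[-6.0695]
Step 10: x=[9.4453] v=[-6.4902]
Step 11: x=[9.1034] v=[-6.8379]
Step 12: x=[8.7480] v=[-7.1087]
Step 13: x=[8.3830] v=[-7.2995]
Step 14: x=[8.0126] v=[-7.4082]
Step 15: x=[7.6409] v=[-7.4335]
Step 16: x=[7.2721] v=[-7.3752]
Step 17: x=[6.9104] v=[-7.2339]
Step 18: x=[6.5598] v=[-7.0112]
Step 19: x=[6.2243] v=[-6.7097]
Step 20: x=[5.9077] v=[-6.3327]
Step 21: x=[5.6135] v=[-5.8844]
Step 22: x=[5.3450] v=[-5.3699]
Step 23: x=[5.1053] v=[-4.7950]
Step 24: x=[4.8970] v=[-4.1662]
Step 25: x=[4.7225] v=[-3.4905]
Step 26: x=[4.5837] v=[-2.7756]
Step 27: x=[4.4822] v=[-2.0294]
Step 28: x=[4.4192] v=[-1.2604]
Step 29: x=[4.3953] v=[-0.4772]
Step 30: x=[4.4109] v=[0.3114]
First v>=0 after going negative at step 30, time=1.5000

Answer: 1.5000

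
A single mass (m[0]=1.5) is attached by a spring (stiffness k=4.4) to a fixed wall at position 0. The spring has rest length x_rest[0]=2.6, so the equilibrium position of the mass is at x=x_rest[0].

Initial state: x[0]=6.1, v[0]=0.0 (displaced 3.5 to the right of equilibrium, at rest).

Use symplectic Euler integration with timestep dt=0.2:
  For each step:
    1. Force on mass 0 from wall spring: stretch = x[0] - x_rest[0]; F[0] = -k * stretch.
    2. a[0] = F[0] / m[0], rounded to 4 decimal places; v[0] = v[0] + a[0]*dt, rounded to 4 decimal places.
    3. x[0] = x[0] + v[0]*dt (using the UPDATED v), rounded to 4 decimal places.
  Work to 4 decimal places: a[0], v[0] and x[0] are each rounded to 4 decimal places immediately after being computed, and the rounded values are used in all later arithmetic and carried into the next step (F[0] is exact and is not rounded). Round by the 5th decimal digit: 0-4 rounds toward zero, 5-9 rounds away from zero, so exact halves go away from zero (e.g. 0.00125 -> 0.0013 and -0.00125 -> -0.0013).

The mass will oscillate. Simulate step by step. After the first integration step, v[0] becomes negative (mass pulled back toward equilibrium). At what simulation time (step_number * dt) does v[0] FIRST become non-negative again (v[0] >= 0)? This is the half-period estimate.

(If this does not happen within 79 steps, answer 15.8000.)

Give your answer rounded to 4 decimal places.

Step 0: x=[6.1000] v=[0.0000]
Step 1: x=[5.6893] v=[-2.0533]
Step 2: x=[4.9162] v=[-3.8657]
Step 3: x=[3.8713] v=[-5.2245]
Step 4: x=[2.6772] v=[-5.9703]
Step 5: x=[1.4741] v=[-6.0156]
Step 6: x=[0.4031] v=[-5.3551]
Step 7: x=[-0.4102] v=[-4.0663]
Step 8: x=[-0.8703] v=[-2.3003]
Step 9: x=[-0.9232] v=[-0.2644]
Step 10: x=[-0.5627] v=[1.8025]
First v>=0 after going negative at step 10, time=2.0000

Answer: 2.0000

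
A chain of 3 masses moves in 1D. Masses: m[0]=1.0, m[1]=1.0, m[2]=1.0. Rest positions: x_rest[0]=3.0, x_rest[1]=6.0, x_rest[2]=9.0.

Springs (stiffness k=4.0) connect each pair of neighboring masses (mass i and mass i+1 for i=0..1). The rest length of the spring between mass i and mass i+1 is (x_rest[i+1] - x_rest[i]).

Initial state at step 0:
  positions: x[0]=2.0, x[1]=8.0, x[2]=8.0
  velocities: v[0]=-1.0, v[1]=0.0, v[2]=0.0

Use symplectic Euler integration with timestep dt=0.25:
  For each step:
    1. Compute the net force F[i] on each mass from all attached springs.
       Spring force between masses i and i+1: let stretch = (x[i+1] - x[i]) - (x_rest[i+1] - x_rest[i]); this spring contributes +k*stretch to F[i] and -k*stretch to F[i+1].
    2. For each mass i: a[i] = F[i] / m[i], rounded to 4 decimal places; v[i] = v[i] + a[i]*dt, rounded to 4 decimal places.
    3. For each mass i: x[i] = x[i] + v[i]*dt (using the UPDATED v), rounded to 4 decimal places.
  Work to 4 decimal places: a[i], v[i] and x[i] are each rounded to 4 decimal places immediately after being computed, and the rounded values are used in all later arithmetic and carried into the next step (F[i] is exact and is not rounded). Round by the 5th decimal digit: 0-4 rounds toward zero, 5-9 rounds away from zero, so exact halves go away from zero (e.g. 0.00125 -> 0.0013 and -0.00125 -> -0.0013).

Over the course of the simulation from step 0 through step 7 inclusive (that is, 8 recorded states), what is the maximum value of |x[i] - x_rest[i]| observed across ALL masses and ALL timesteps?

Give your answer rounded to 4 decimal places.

Step 0: x=[2.0000 8.0000 8.0000] v=[-1.0000 0.0000 0.0000]
Step 1: x=[2.5000 6.5000 8.7500] v=[2.0000 -6.0000 3.0000]
Step 2: x=[3.2500 4.5625 9.6875] v=[3.0000 -7.7500 3.7500]
Step 3: x=[3.5781 3.5781 10.0938] v=[1.3125 -3.9375 1.6250]
Step 4: x=[3.1562 4.2227 9.6211] v=[-1.6875 2.5782 -1.8907]
Step 5: x=[2.2510 5.9502 8.5488] v=[-3.6210 6.9101 -4.2891]
Step 6: x=[1.5206 7.4026 7.5769] v=[-2.9218 5.8095 -3.8877]
Step 7: x=[1.5107 7.4281 7.3114] v=[-0.0398 0.1018 -1.0620]
Max displacement = 2.4219

Answer: 2.4219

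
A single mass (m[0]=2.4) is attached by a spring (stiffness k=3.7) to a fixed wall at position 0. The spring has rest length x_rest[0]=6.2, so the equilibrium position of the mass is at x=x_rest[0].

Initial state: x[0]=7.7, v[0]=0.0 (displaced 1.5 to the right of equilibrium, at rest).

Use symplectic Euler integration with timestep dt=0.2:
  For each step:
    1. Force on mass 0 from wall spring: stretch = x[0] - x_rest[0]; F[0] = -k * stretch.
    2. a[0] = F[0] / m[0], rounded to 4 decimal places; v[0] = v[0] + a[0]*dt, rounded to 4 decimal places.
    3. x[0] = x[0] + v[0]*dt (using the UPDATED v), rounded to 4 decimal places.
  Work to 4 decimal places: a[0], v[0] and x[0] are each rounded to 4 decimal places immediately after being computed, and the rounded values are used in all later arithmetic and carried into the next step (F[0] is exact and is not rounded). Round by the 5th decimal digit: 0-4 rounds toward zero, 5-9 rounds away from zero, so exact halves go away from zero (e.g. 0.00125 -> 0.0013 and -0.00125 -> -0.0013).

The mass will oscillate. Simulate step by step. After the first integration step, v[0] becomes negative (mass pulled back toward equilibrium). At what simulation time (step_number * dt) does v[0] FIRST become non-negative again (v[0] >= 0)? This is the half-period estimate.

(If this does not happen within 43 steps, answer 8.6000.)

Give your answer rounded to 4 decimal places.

Step 0: x=[7.7000] v=[0.0000]
Step 1: x=[7.6075] v=[-0.4625]
Step 2: x=[7.4282] v=[-0.8965]
Step 3: x=[7.1732] v=[-1.2752]
Step 4: x=[6.8581] v=[-1.5753]
Step 5: x=[6.5025] v=[-1.7782]
Step 6: x=[6.1282] v=[-1.8715]
Step 7: x=[5.7583] v=[-1.8494]
Step 8: x=[5.4157] v=[-1.7132]
Step 9: x=[5.1214] v=[-1.4714]
Step 10: x=[4.8936] v=[-1.1388]
Step 11: x=[4.7464] v=[-0.7360]
Step 12: x=[4.6888] v=[-0.2878]
Step 13: x=[4.7244] v=[0.1782]
First v>=0 after going negative at step 13, time=2.6000

Answer: 2.6000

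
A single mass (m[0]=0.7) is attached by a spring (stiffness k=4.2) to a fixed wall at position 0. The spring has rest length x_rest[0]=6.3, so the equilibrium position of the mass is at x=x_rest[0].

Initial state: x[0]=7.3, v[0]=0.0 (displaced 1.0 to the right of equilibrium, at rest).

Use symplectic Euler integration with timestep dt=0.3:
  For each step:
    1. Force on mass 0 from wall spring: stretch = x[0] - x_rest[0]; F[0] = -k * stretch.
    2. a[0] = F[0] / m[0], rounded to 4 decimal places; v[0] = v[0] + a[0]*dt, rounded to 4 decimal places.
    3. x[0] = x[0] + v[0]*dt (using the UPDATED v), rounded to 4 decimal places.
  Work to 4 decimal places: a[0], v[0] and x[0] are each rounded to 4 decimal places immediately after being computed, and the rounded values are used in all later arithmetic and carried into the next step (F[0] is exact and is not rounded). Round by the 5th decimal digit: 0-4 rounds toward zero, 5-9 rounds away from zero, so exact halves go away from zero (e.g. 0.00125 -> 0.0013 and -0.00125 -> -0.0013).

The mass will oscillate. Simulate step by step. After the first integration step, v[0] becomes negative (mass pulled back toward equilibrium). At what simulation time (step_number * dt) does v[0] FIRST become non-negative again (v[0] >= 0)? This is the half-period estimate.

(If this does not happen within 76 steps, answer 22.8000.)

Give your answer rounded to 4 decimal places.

Step 0: x=[7.3000] v=[0.0000]
Step 1: x=[6.7600] v=[-1.8000]
Step 2: x=[5.9716] v=[-2.6280]
Step 3: x=[5.3605] v=[-2.0369]
Step 4: x=[5.2568] v=[-0.3458]
Step 5: x=[5.7164] v=[1.5320]
First v>=0 after going negative at step 5, time=1.5000

Answer: 1.5000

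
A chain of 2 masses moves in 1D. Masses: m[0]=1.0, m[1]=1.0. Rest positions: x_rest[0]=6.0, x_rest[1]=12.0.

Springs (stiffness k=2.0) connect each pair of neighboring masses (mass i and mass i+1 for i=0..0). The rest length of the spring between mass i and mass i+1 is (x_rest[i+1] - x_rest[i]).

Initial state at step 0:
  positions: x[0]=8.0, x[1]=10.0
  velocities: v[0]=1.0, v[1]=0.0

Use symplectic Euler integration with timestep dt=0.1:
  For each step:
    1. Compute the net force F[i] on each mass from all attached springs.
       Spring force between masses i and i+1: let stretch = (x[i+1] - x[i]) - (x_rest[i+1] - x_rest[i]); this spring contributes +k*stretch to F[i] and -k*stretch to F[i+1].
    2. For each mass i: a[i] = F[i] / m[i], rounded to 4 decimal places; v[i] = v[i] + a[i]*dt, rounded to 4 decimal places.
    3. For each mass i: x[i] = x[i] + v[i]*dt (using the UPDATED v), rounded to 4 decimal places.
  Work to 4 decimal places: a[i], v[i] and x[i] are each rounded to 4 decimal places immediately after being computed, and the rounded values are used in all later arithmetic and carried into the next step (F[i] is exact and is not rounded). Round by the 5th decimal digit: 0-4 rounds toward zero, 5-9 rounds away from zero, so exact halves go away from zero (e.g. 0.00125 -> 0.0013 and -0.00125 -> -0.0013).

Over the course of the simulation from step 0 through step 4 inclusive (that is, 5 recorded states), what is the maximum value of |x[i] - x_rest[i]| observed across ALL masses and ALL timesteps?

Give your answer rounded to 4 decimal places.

Step 0: x=[8.0000 10.0000] v=[1.0000 0.0000]
Step 1: x=[8.0200 10.0800] v=[0.2000 0.8000]
Step 2: x=[7.9612 10.2388] v=[-0.5880 1.5880]
Step 3: x=[7.8280 10.4721] v=[-1.3325 2.3325]
Step 4: x=[7.6276 10.7725] v=[-2.0037 3.0037]
Max displacement = 2.0200

Answer: 2.0200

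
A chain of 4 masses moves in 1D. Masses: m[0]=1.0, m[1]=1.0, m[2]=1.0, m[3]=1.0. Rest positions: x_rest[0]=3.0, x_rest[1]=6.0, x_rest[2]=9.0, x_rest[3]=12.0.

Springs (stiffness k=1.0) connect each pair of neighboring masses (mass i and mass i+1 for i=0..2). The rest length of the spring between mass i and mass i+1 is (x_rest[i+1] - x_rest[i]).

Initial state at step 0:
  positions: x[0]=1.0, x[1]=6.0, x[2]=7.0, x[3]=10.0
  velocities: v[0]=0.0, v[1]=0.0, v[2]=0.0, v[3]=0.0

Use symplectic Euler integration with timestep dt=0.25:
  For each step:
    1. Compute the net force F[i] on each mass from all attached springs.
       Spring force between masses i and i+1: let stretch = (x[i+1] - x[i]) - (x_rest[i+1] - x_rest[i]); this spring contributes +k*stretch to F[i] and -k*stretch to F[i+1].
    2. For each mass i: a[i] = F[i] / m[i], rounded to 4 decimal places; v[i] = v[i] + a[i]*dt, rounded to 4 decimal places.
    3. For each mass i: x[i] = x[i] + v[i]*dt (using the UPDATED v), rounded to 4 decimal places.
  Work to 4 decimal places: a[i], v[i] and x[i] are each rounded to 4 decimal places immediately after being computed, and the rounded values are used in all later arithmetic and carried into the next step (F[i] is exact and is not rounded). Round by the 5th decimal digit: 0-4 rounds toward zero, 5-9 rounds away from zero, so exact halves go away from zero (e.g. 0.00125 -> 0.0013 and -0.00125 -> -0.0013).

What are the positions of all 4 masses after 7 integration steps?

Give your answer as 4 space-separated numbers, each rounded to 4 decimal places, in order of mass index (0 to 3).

Answer: 2.3398 3.2454 7.8517 10.5637

Derivation:
Step 0: x=[1.0000 6.0000 7.0000 10.0000] v=[0.0000 0.0000 0.0000 0.0000]
Step 1: x=[1.1250 5.7500 7.1250 10.0000] v=[0.5000 -1.0000 0.5000 0.0000]
Step 2: x=[1.3516 5.2969 7.3438 10.0078] v=[0.9063 -1.8125 0.8750 0.0313]
Step 3: x=[1.6373 4.7251 7.6011 10.0366] v=[1.1426 -2.2871 1.0293 0.1153]
Step 4: x=[1.9285 4.1401 7.8309 10.1007] v=[1.1646 -2.3401 0.9192 0.2564]
Step 5: x=[2.1704 3.6475 7.9719 10.2105] v=[0.9675 -1.9703 0.5640 0.4390]
Step 6: x=[2.3171 3.3329 7.9826 10.3679] v=[0.5868 -1.2585 0.0426 0.6294]
Step 7: x=[2.3398 3.2454 7.8517 10.5637] v=[0.0908 -0.3500 -0.5235 0.7831]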